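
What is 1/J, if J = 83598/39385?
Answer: 39385/83598 ≈ 0.47112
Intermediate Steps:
J = 83598/39385 (J = 83598*(1/39385) = 83598/39385 ≈ 2.1226)
1/J = 1/(83598/39385) = 39385/83598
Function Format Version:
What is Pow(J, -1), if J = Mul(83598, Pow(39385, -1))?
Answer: Rational(39385, 83598) ≈ 0.47112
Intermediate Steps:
J = Rational(83598, 39385) (J = Mul(83598, Rational(1, 39385)) = Rational(83598, 39385) ≈ 2.1226)
Pow(J, -1) = Pow(Rational(83598, 39385), -1) = Rational(39385, 83598)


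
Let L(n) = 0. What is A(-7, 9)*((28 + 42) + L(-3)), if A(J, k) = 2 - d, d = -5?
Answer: 490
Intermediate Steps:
A(J, k) = 7 (A(J, k) = 2 - 1*(-5) = 2 + 5 = 7)
A(-7, 9)*((28 + 42) + L(-3)) = 7*((28 + 42) + 0) = 7*(70 + 0) = 7*70 = 490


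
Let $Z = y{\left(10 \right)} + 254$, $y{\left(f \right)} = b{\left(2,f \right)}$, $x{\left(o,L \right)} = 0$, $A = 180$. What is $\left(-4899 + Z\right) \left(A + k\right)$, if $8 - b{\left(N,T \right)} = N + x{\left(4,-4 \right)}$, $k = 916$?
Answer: $-5084344$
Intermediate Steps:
$b{\left(N,T \right)} = 8 - N$ ($b{\left(N,T \right)} = 8 - \left(N + 0\right) = 8 - N$)
$y{\left(f \right)} = 6$ ($y{\left(f \right)} = 8 - 2 = 6$)
$Z = 260$ ($Z = 6 + 254 = 260$)
$\left(-4899 + Z\right) \left(A + k\right) = \left(-4899 + 260\right) \left(180 + 916\right) = \left(-4639\right) 1096 = -5084344$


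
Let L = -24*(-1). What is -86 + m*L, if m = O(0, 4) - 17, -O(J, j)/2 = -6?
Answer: -206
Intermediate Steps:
O(J, j) = 12 (O(J, j) = -2*(-6) = 12)
L = 24
m = -5 (m = 12 - 17 = -5)
-86 + m*L = -86 - 5*24 = -86 - 120 = -206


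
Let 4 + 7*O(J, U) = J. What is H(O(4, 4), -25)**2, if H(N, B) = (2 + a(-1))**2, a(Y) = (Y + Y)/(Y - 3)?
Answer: 625/16 ≈ 39.063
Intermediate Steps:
a(Y) = 2*Y/(-3 + Y) (a(Y) = (2*Y)/(-3 + Y) = 2*Y/(-3 + Y))
O(J, U) = -4/7 + J/7
H(N, B) = 25/4 (H(N, B) = (2 + 2*(-1)/(-3 - 1))**2 = (2 + 2*(-1)/(-4))**2 = (2 + 2*(-1)*(-1/4))**2 = (2 + 1/2)**2 = (5/2)**2 = 25/4)
H(O(4, 4), -25)**2 = (25/4)**2 = 625/16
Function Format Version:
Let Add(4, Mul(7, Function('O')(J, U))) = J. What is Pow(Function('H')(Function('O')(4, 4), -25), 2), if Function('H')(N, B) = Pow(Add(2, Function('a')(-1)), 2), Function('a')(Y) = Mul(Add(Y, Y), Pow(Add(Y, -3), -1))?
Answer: Rational(625, 16) ≈ 39.063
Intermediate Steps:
Function('a')(Y) = Mul(2, Y, Pow(Add(-3, Y), -1)) (Function('a')(Y) = Mul(Mul(2, Y), Pow(Add(-3, Y), -1)) = Mul(2, Y, Pow(Add(-3, Y), -1)))
Function('O')(J, U) = Add(Rational(-4, 7), Mul(Rational(1, 7), J))
Function('H')(N, B) = Rational(25, 4) (Function('H')(N, B) = Pow(Add(2, Mul(2, -1, Pow(Add(-3, -1), -1))), 2) = Pow(Add(2, Mul(2, -1, Pow(-4, -1))), 2) = Pow(Add(2, Mul(2, -1, Rational(-1, 4))), 2) = Pow(Add(2, Rational(1, 2)), 2) = Pow(Rational(5, 2), 2) = Rational(25, 4))
Pow(Function('H')(Function('O')(4, 4), -25), 2) = Pow(Rational(25, 4), 2) = Rational(625, 16)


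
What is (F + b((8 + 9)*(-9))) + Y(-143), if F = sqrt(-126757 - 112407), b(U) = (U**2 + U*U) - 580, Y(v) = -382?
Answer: 45856 + 2*I*sqrt(59791) ≈ 45856.0 + 489.04*I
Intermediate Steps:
b(U) = -580 + 2*U**2 (b(U) = (U**2 + U**2) - 580 = 2*U**2 - 580 = -580 + 2*U**2)
F = 2*I*sqrt(59791) (F = sqrt(-239164) = 2*I*sqrt(59791) ≈ 489.04*I)
(F + b((8 + 9)*(-9))) + Y(-143) = (2*I*sqrt(59791) + (-580 + 2*((8 + 9)*(-9))**2)) - 382 = (2*I*sqrt(59791) + (-580 + 2*(17*(-9))**2)) - 382 = (2*I*sqrt(59791) + (-580 + 2*(-153)**2)) - 382 = (2*I*sqrt(59791) + (-580 + 2*23409)) - 382 = (2*I*sqrt(59791) + (-580 + 46818)) - 382 = (2*I*sqrt(59791) + 46238) - 382 = (46238 + 2*I*sqrt(59791)) - 382 = 45856 + 2*I*sqrt(59791)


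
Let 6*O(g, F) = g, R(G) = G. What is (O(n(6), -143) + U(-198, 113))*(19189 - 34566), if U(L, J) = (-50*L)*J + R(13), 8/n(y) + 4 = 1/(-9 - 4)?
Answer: -2735188718755/159 ≈ -1.7202e+10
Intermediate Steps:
n(y) = -104/53 (n(y) = 8/(-4 + 1/(-9 - 4)) = 8/(-4 + 1/(-13)) = 8/(-4 - 1/13) = 8/(-53/13) = 8*(-13/53) = -104/53)
O(g, F) = g/6
U(L, J) = 13 - 50*J*L (U(L, J) = (-50*L)*J + 13 = -50*J*L + 13 = 13 - 50*J*L)
(O(n(6), -143) + U(-198, 113))*(19189 - 34566) = ((1/6)*(-104/53) + (13 - 50*113*(-198)))*(19189 - 34566) = (-52/159 + (13 + 1118700))*(-15377) = (-52/159 + 1118713)*(-15377) = (177875315/159)*(-15377) = -2735188718755/159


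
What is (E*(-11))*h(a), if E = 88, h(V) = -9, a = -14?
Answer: 8712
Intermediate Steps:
(E*(-11))*h(a) = (88*(-11))*(-9) = -968*(-9) = 8712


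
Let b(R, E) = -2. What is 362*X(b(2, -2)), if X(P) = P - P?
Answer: 0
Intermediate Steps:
X(P) = 0
362*X(b(2, -2)) = 362*0 = 0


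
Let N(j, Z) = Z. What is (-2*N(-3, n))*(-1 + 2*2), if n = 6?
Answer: -36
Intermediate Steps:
(-2*N(-3, n))*(-1 + 2*2) = (-2*6)*(-1 + 2*2) = -12*(-1 + 4) = -12*3 = -36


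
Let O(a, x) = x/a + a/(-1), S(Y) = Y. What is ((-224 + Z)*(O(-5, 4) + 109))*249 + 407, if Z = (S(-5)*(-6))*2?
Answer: -23111141/5 ≈ -4.6222e+6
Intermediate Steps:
O(a, x) = -a + x/a (O(a, x) = x/a + a*(-1) = x/a - a = -a + x/a)
Z = 60 (Z = -5*(-6)*2 = 30*2 = 60)
((-224 + Z)*(O(-5, 4) + 109))*249 + 407 = ((-224 + 60)*((-1*(-5) + 4/(-5)) + 109))*249 + 407 = -164*((5 + 4*(-⅕)) + 109)*249 + 407 = -164*((5 - ⅘) + 109)*249 + 407 = -164*(21/5 + 109)*249 + 407 = -164*566/5*249 + 407 = -92824/5*249 + 407 = -23113176/5 + 407 = -23111141/5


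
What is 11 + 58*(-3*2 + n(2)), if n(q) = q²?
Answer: -105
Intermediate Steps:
11 + 58*(-3*2 + n(2)) = 11 + 58*(-3*2 + 2²) = 11 + 58*(-6 + 4) = 11 + 58*(-2) = 11 - 116 = -105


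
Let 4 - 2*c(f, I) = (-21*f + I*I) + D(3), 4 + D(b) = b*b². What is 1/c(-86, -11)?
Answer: -1/973 ≈ -0.0010277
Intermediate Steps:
D(b) = -4 + b³ (D(b) = -4 + b*b² = -4 + b³)
c(f, I) = -19/2 - I²/2 + 21*f/2 (c(f, I) = 2 - ((-21*f + I*I) + (-4 + 3³))/2 = 2 - ((-21*f + I²) + (-4 + 27))/2 = 2 - ((I² - 21*f) + 23)/2 = 2 - (23 + I² - 21*f)/2 = 2 + (-23/2 - I²/2 + 21*f/2) = -19/2 - I²/2 + 21*f/2)
1/c(-86, -11) = 1/(-19/2 - ½*(-11)² + (21/2)*(-86)) = 1/(-19/2 - ½*121 - 903) = 1/(-19/2 - 121/2 - 903) = 1/(-973) = -1/973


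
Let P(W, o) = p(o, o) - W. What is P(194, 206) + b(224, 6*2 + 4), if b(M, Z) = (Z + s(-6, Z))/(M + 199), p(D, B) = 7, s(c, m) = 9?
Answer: -79076/423 ≈ -186.94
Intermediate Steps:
b(M, Z) = (9 + Z)/(199 + M) (b(M, Z) = (Z + 9)/(M + 199) = (9 + Z)/(199 + M))
P(W, o) = 7 - W
P(194, 206) + b(224, 6*2 + 4) = (7 - 1*194) + (9 + (6*2 + 4))/(199 + 224) = (7 - 194) + (9 + (12 + 4))/423 = -187 + (9 + 16)/423 = -187 + (1/423)*25 = -187 + 25/423 = -79076/423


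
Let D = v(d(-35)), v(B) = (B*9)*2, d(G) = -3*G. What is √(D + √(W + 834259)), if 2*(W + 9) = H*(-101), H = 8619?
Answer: √(7560 + 2*√1595962)/2 ≈ 50.216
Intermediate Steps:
v(B) = 18*B (v(B) = (9*B)*2 = 18*B)
W = -870537/2 (W = -9 + (8619*(-101))/2 = -9 + (½)*(-870519) = -9 - 870519/2 = -870537/2 ≈ -4.3527e+5)
D = 1890 (D = 18*(-3*(-35)) = 18*105 = 1890)
√(D + √(W + 834259)) = √(1890 + √(-870537/2 + 834259)) = √(1890 + √(797981/2)) = √(1890 + √1595962/2)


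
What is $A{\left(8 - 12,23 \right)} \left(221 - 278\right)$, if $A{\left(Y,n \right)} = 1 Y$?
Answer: $228$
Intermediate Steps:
$A{\left(Y,n \right)} = Y$
$A{\left(8 - 12,23 \right)} \left(221 - 278\right) = \left(8 - 12\right) \left(221 - 278\right) = \left(8 - 12\right) \left(-57\right) = \left(-4\right) \left(-57\right) = 228$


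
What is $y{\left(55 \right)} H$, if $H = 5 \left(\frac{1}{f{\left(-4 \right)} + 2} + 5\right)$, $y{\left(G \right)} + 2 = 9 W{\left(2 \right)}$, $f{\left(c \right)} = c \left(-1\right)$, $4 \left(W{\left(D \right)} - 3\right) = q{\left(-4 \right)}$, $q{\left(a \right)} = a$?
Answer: $\frac{1240}{3} \approx 413.33$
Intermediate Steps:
$W{\left(D \right)} = 2$ ($W{\left(D \right)} = 3 + \frac{1}{4} \left(-4\right) = 3 - 1 = 2$)
$f{\left(c \right)} = - c$
$y{\left(G \right)} = 16$ ($y{\left(G \right)} = -2 + 9 \cdot 2 = -2 + 18 = 16$)
$H = \frac{155}{6}$ ($H = 5 \left(\frac{1}{\left(-1\right) \left(-4\right) + 2} + 5\right) = 5 \left(\frac{1}{4 + 2} + 5\right) = 5 \left(\frac{1}{6} + 5\right) = 5 \cdot \frac{31}{6} = \frac{155}{6} \approx 25.833$)
$y{\left(55 \right)} H = 16 \cdot \frac{155}{6} = \frac{1240}{3}$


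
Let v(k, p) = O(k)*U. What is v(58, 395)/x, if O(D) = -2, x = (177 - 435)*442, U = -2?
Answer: -1/28509 ≈ -3.5077e-5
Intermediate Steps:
x = -114036 (x = -258*442 = -114036)
v(k, p) = 4 (v(k, p) = -2*(-2) = 4)
v(58, 395)/x = 4/(-114036) = 4*(-1/114036) = -1/28509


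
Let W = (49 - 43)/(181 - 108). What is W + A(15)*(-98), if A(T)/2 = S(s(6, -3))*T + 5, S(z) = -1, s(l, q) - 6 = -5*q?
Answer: 143086/73 ≈ 1960.1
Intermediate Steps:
s(l, q) = 6 - 5*q
A(T) = 10 - 2*T (A(T) = 2*(-T + 5) = 2*(5 - T) = 10 - 2*T)
W = 6/73 ≈ 0.082192
W + A(15)*(-98) = 6/73 + (10 - 2*15)*(-98) = 6/73 + (10 - 30)*(-98) = 6/73 - 20*(-98) = 6/73 + 1960 = 143086/73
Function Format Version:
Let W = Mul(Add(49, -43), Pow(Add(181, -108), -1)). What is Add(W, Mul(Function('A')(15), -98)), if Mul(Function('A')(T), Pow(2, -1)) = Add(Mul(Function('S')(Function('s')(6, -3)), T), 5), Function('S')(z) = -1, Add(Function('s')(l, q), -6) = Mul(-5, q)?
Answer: Rational(143086, 73) ≈ 1960.1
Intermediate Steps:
Function('s')(l, q) = Add(6, Mul(-5, q))
Function('A')(T) = Add(10, Mul(-2, T)) (Function('A')(T) = Mul(2, Add(Mul(-1, T), 5)) = Mul(2, Add(5, Mul(-1, T))) = Add(10, Mul(-2, T)))
W = Rational(6, 73) (W = Mul(6, Pow(73, -1)) = Mul(6, Rational(1, 73)) = Rational(6, 73) ≈ 0.082192)
Add(W, Mul(Function('A')(15), -98)) = Add(Rational(6, 73), Mul(Add(10, Mul(-2, 15)), -98)) = Add(Rational(6, 73), Mul(Add(10, -30), -98)) = Add(Rational(6, 73), Mul(-20, -98)) = Add(Rational(6, 73), 1960) = Rational(143086, 73)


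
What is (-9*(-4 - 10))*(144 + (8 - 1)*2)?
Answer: 19908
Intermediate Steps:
(-9*(-4 - 10))*(144 + (8 - 1)*2) = (-9*(-14))*(144 + 7*2) = 126*(144 + 14) = 126*158 = 19908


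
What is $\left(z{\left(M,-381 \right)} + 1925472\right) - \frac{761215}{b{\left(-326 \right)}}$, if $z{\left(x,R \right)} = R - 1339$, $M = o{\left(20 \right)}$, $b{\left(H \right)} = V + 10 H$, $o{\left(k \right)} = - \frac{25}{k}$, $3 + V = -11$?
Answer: $\frac{6299125263}{3274} \approx 1.924 \cdot 10^{6}$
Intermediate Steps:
$V = -14$ ($V = -3 - 11 = -14$)
$b{\left(H \right)} = -14 + 10 H$
$M = - \frac{5}{4}$ ($M = - \frac{25}{20} = \left(-25\right) \frac{1}{20} = - \frac{5}{4} \approx -1.25$)
$z{\left(x,R \right)} = -1339 + R$
$\left(z{\left(M,-381 \right)} + 1925472\right) - \frac{761215}{b{\left(-326 \right)}} = \left(\left(-1339 - 381\right) + 1925472\right) - \frac{761215}{-14 + 10 \left(-326\right)} = \left(-1720 + 1925472\right) - \frac{761215}{-14 - 3260} = 1923752 - \frac{761215}{-3274} = 1923752 - - \frac{761215}{3274} = 1923752 + \frac{761215}{3274} = \frac{6299125263}{3274}$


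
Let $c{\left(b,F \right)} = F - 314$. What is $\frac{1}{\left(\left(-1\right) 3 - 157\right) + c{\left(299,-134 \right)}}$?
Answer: $- \frac{1}{608} \approx -0.0016447$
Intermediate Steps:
$c{\left(b,F \right)} = -314 + F$
$\frac{1}{\left(\left(-1\right) 3 - 157\right) + c{\left(299,-134 \right)}} = \frac{1}{\left(\left(-1\right) 3 - 157\right) - 448} = \frac{1}{\left(-3 - 157\right) - 448} = \frac{1}{-160 - 448} = \frac{1}{-608} = - \frac{1}{608}$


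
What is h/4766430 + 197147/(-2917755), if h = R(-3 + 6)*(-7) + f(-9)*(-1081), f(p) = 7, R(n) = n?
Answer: -6412182001/92715166431 ≈ -0.069160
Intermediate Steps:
h = -7588 (h = (-3 + 6)*(-7) + 7*(-1081) = 3*(-7) - 7567 = -21 - 7567 = -7588)
h/4766430 + 197147/(-2917755) = -7588/4766430 + 197147/(-2917755) = -7588*1/4766430 + 197147*(-1/2917755) = -3794/2383215 - 197147/2917755 = -6412182001/92715166431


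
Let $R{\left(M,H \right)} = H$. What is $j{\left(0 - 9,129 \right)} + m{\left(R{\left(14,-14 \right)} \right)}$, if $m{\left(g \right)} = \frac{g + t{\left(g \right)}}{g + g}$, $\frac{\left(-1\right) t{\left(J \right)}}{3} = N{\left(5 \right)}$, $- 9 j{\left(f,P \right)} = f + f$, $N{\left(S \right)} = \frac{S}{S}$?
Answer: $\frac{73}{28} \approx 2.6071$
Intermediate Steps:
$N{\left(S \right)} = 1$
$j{\left(f,P \right)} = - \frac{2 f}{9}$ ($j{\left(f,P \right)} = - \frac{f + f}{9} = - \frac{2 f}{9}$)
$t{\left(J \right)} = -3$ ($t{\left(J \right)} = \left(-3\right) 1 = -3$)
$m{\left(g \right)} = \frac{-3 + g}{2 g}$ ($m{\left(g \right)} = \frac{g - 3}{g + g} = \frac{-3 + g}{2 g}$)
$j{\left(0 - 9,129 \right)} + m{\left(R{\left(14,-14 \right)} \right)} = - \frac{2 \left(0 - 9\right)}{9} + \frac{-3 - 14}{2 \left(-14\right)} = - \frac{2 \left(0 - 9\right)}{9} + \frac{1}{2} \left(- \frac{1}{14}\right) \left(-17\right) = \left(- \frac{2}{9}\right) \left(-9\right) + \frac{17}{28} = 2 + \frac{17}{28} = \frac{73}{28}$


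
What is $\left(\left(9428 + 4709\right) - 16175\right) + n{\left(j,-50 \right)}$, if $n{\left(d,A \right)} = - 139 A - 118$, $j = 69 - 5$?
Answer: $4794$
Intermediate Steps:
$j = 64$
$n{\left(d,A \right)} = -118 - 139 A$
$\left(\left(9428 + 4709\right) - 16175\right) + n{\left(j,-50 \right)} = \left(\left(9428 + 4709\right) - 16175\right) - -6832 = \left(14137 - 16175\right) + \left(-118 + 6950\right) = -2038 + 6832 = 4794$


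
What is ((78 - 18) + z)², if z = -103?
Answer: 1849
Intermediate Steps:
((78 - 18) + z)² = ((78 - 18) - 103)² = (60 - 103)² = (-43)² = 1849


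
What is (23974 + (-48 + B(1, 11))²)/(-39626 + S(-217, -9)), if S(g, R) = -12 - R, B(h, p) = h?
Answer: -26183/39629 ≈ -0.66070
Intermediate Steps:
(23974 + (-48 + B(1, 11))²)/(-39626 + S(-217, -9)) = (23974 + (-48 + 1)²)/(-39626 + (-12 - 1*(-9))) = (23974 + (-47)²)/(-39626 + (-12 + 9)) = (23974 + 2209)/(-39626 - 3) = 26183/(-39629) = 26183*(-1/39629) = -26183/39629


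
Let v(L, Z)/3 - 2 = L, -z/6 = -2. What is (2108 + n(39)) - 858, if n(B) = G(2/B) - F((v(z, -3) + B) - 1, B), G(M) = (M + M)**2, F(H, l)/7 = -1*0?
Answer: 1901266/1521 ≈ 1250.0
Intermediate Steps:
z = 12 (z = -6*(-2) = 12)
v(L, Z) = 6 + 3*L
F(H, l) = 0 (F(H, l) = 7*(-1*0) = 7*0 = 0)
G(M) = 4*M**2 (G(M) = (2*M)**2 = 4*M**2)
n(B) = 16/B**2 (n(B) = 4*(2/B)**2 - 1*0 = 4*(4/B**2) + 0 = 16/B**2 + 0 = 16/B**2)
(2108 + n(39)) - 858 = (2108 + 16/39**2) - 858 = (2108 + 16*(1/1521)) - 858 = (2108 + 16/1521) - 858 = 3206284/1521 - 858 = 1901266/1521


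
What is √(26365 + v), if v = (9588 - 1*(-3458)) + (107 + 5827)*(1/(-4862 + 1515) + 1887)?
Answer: √125879982556323/3347 ≈ 3352.1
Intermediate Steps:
v = 37521550954/3347 (v = (9588 + 3458) + 5934*(1/(-3347) + 1887) = 13046 + 5934*(-1/3347 + 1887) = 13046 + 5934*(6315788/3347) = 13046 + 37477885992/3347 = 37521550954/3347 ≈ 1.1210e+7)
√(26365 + v) = √(26365 + 37521550954/3347) = √(37609794609/3347) = √125879982556323/3347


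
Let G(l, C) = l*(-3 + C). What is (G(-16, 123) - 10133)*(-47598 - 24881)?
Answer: 873589387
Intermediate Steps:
(G(-16, 123) - 10133)*(-47598 - 24881) = (-16*(-3 + 123) - 10133)*(-47598 - 24881) = (-16*120 - 10133)*(-72479) = (-1920 - 10133)*(-72479) = -12053*(-72479) = 873589387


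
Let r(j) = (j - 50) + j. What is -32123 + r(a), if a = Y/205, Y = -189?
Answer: -6595843/205 ≈ -32175.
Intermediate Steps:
a = -189/205 ≈ -0.92195
r(j) = -50 + 2*j (r(j) = (-50 + j) + j = -50 + 2*j)
-32123 + r(a) = -32123 + (-50 + 2*(-189/205)) = -32123 + (-50 - 378/205) = -32123 - 10628/205 = -6595843/205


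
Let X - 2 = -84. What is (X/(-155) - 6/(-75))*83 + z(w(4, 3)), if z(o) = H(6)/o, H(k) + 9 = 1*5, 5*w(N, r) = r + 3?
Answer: 109778/2325 ≈ 47.216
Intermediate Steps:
w(N, r) = ⅗ + r/5 (w(N, r) = (r + 3)/5 = (3 + r)/5 = ⅗ + r/5)
X = -82 (X = 2 - 84 = -82)
H(k) = -4 (H(k) = -9 + 1*5 = -9 + 5 = -4)
z(o) = -4/o
(X/(-155) - 6/(-75))*83 + z(w(4, 3)) = (-82/(-155) - 6/(-75))*83 - 4/(⅗ + (⅕)*3) = (-82*(-1/155) - 6*(-1/75))*83 - 4/(⅗ + ⅗) = (82/155 + 2/25)*83 - 4/6/5 = (472/775)*83 - 4*⅚ = 39176/775 - 10/3 = 109778/2325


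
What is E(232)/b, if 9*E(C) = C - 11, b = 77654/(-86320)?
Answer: -9538360/349443 ≈ -27.296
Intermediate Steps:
b = -38827/43160 (b = 77654*(-1/86320) = -38827/43160 ≈ -0.89961)
E(C) = -11/9 + C/9 (E(C) = (C - 11)/9 = (-11 + C)/9 = -11/9 + C/9)
E(232)/b = (-11/9 + (1/9)*232)/(-38827/43160) = (-11/9 + 232/9)*(-43160/38827) = (221/9)*(-43160/38827) = -9538360/349443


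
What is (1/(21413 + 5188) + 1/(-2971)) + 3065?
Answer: 242231741485/79031571 ≈ 3065.0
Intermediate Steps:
(1/(21413 + 5188) + 1/(-2971)) + 3065 = (1/26601 - 1/2971) + 3065 = -23630/79031571 + 3065 = 242231741485/79031571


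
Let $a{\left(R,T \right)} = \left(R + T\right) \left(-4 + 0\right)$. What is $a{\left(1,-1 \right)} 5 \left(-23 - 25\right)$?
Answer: $0$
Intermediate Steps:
$a{\left(R,T \right)} = - 4 R - 4 T$ ($a{\left(R,T \right)} = \left(R + T\right) \left(-4\right) = - 4 R - 4 T$)
$a{\left(1,-1 \right)} 5 \left(-23 - 25\right) = \left(\left(-4\right) 1 - -4\right) 5 \left(-23 - 25\right) = \left(-4 + 4\right) 5 \left(-23 - 25\right) = 0 \cdot 5 \left(-23 - 25\right) = 0 \cdot 5 \left(-48\right) = 0 \left(-240\right) = 0$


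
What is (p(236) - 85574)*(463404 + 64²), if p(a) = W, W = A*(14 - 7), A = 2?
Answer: -39999300000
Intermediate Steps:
W = 14 (W = 2*(14 - 7) = 2*7 = 14)
p(a) = 14
(p(236) - 85574)*(463404 + 64²) = (14 - 85574)*(463404 + 64²) = -85560*(463404 + 4096) = -85560*467500 = -39999300000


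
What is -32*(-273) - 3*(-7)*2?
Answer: 8778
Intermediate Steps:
-32*(-273) - 3*(-7)*2 = 8736 + 21*2 = 8736 + 42 = 8778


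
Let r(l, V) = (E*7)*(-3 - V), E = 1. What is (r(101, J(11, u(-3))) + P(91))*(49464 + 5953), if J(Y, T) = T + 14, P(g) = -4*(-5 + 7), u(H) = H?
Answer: -5874202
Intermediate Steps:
P(g) = -8 (P(g) = -4*2 = -8)
J(Y, T) = 14 + T
r(l, V) = -21 - 7*V (r(l, V) = (1*7)*(-3 - V) = 7*(-3 - V) = -21 - 7*V)
(r(101, J(11, u(-3))) + P(91))*(49464 + 5953) = ((-21 - 7*(14 - 3)) - 8)*(49464 + 5953) = ((-21 - 7*11) - 8)*55417 = ((-21 - 77) - 8)*55417 = (-98 - 8)*55417 = -106*55417 = -5874202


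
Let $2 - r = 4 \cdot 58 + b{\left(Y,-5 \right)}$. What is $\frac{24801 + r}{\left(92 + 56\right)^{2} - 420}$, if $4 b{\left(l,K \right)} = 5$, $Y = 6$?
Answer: $\frac{98279}{85936} \approx 1.1436$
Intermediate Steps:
$b{\left(l,K \right)} = \frac{5}{4}$ ($b{\left(l,K \right)} = \frac{1}{4} \cdot 5 = \frac{5}{4}$)
$r = - \frac{925}{4}$ ($r = 2 - \left(4 \cdot 58 + \frac{5}{4}\right) = 2 - \left(232 + \frac{5}{4}\right) = 2 - \frac{933}{4} = - \frac{925}{4} \approx -231.25$)
$\frac{24801 + r}{\left(92 + 56\right)^{2} - 420} = \frac{24801 - \frac{925}{4}}{\left(92 + 56\right)^{2} - 420} = \frac{98279}{4 \left(148^{2} - 420\right)} = \frac{98279}{4 \left(21904 - 420\right)} = \frac{98279}{4 \cdot 21484} = \frac{98279}{4} \cdot \frac{1}{21484} = \frac{98279}{85936}$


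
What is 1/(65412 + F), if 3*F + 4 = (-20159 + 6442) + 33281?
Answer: 1/71932 ≈ 1.3902e-5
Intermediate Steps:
F = 6520 (F = -4/3 + ((-20159 + 6442) + 33281)/3 = -4/3 + (-13717 + 33281)/3 = -4/3 + (⅓)*19564 = -4/3 + 19564/3 = 6520)
1/(65412 + F) = 1/(65412 + 6520) = 1/71932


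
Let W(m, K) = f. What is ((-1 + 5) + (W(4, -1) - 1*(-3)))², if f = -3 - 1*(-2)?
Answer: 36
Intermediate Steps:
f = -1 (f = -3 + 2 = -1)
W(m, K) = -1
((-1 + 5) + (W(4, -1) - 1*(-3)))² = ((-1 + 5) + (-1 - 1*(-3)))² = (4 + (-1 + 3))² = (4 + 2)² = 6² = 36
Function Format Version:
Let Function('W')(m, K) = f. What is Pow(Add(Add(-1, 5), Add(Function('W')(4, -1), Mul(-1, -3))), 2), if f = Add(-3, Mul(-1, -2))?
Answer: 36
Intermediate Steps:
f = -1 (f = Add(-3, 2) = -1)
Function('W')(m, K) = -1
Pow(Add(Add(-1, 5), Add(Function('W')(4, -1), Mul(-1, -3))), 2) = Pow(Add(Add(-1, 5), Add(-1, Mul(-1, -3))), 2) = Pow(Add(4, Add(-1, 3)), 2) = Pow(Add(4, 2), 2) = Pow(6, 2) = 36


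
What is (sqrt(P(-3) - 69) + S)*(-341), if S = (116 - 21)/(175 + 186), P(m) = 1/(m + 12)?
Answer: -1705/19 - 682*I*sqrt(155)/3 ≈ -89.737 - 2830.3*I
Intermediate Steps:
P(m) = 1/(12 + m)
S = 5/19 (S = 95/361 = 95*(1/361) = 5/19 ≈ 0.26316)
(sqrt(P(-3) - 69) + S)*(-341) = (sqrt(1/(12 - 3) - 69) + 5/19)*(-341) = (sqrt(1/9 - 69) + 5/19)*(-341) = (sqrt(-620/9) + 5/19)*(-341) = (2*I*sqrt(155)/3 + 5/19)*(-341) = (5/19 + 2*I*sqrt(155)/3)*(-341) = -1705/19 - 682*I*sqrt(155)/3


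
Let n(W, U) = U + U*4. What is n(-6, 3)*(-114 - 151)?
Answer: -3975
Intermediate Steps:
n(W, U) = 5*U (n(W, U) = U + 4*U = 5*U)
n(-6, 3)*(-114 - 151) = (5*3)*(-114 - 151) = 15*(-265) = -3975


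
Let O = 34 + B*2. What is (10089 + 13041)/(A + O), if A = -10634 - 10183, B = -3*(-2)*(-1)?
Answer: -4626/4159 ≈ -1.1123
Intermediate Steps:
B = -6 (B = 6*(-1) = -6)
A = -20817
O = 22 (O = 34 - 6*2 = 34 - 12 = 22)
(10089 + 13041)/(A + O) = (10089 + 13041)/(-20817 + 22) = 23130/(-20795) = 23130*(-1/20795) = -4626/4159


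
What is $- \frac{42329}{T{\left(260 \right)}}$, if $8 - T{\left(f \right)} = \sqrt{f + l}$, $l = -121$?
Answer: $\frac{338632}{75} + \frac{42329 \sqrt{139}}{75} \approx 11169.0$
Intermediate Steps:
$T{\left(f \right)} = 8 - \sqrt{-121 + f}$ ($T{\left(f \right)} = 8 - \sqrt{f - 121} = 8 - \sqrt{-121 + f}$)
$- \frac{42329}{T{\left(260 \right)}} = - \frac{42329}{8 - \sqrt{-121 + 260}} = - \frac{42329}{8 - \sqrt{139}}$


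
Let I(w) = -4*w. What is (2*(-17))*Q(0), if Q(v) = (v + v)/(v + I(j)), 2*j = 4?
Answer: 0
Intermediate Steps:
j = 2 (j = (½)*4 = 2)
Q(v) = 2*v/(-8 + v) (Q(v) = (v + v)/(v - 4*2) = (2*v)/(v - 8) = (2*v)/(-8 + v) = 2*v/(-8 + v))
(2*(-17))*Q(0) = (2*(-17))*(2*0/(-8 + 0)) = -68*0/(-8) = -68*0*(-1)/8 = -34*0 = 0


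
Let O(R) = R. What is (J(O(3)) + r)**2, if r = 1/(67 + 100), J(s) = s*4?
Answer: 4020025/27889 ≈ 144.14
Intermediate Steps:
J(s) = 4*s
r = 1/167 ≈ 0.0059880
(J(O(3)) + r)**2 = (4*3 + 1/167)**2 = (12 + 1/167)**2 = (2005/167)**2 = 4020025/27889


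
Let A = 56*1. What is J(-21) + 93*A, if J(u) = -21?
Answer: 5187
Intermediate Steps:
A = 56
J(-21) + 93*A = -21 + 93*56 = -21 + 5208 = 5187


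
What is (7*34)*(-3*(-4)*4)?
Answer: 11424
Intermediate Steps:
(7*34)*(-3*(-4)*4) = 238*(12*4) = 238*48 = 11424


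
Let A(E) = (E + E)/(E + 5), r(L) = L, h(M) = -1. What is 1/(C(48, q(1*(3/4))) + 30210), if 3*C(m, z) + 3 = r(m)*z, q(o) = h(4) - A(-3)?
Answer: 1/30241 ≈ 3.3068e-5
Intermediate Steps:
A(E) = 2*E/(5 + E) (A(E) = (2*E)/(5 + E) = 2*E/(5 + E))
q(o) = 2 (q(o) = -1 - 2*(-3)/(5 - 3) = -1 - 2*(-3)/2 = -1 - 1*(-3) = -1 + 3 = 2)
C(m, z) = -1 + m*z/3 (C(m, z) = -1 + (m*z)/3 = -1 + m*z/3)
1/(C(48, q(1*(3/4))) + 30210) = 1/((-1 + (⅓)*48*2) + 30210) = 1/((-1 + 32) + 30210) = 1/(31 + 30210) = 1/30241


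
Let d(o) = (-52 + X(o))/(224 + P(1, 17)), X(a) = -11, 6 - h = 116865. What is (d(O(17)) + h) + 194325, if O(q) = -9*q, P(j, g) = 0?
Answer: 2478903/32 ≈ 77466.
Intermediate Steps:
h = -116859 (h = 6 - 1*116865 = 6 - 116865 = -116859)
d(o) = -9/32 (d(o) = (-52 - 11)/(224 + 0) = -63/224 = -63*1/224 = -9/32)
(d(O(17)) + h) + 194325 = (-9/32 - 116859) + 194325 = -3739497/32 + 194325 = 2478903/32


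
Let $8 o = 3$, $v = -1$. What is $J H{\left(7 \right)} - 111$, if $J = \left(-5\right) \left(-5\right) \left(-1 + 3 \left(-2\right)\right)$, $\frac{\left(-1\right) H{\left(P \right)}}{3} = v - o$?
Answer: $- \frac{6663}{8} \approx -832.88$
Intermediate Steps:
$o = \frac{3}{8}$ ($o = \frac{1}{8} \cdot 3 = \frac{3}{8} \approx 0.375$)
$H{\left(P \right)} = \frac{33}{8}$ ($H{\left(P \right)} = - 3 \left(-1 - \frac{3}{8}\right) = \left(-3\right) \left(- \frac{11}{8}\right) = \frac{33}{8}$)
$J = -175$ ($J = 25 \left(-1 - 6\right) = 25 \left(-7\right) = -175$)
$J H{\left(7 \right)} - 111 = \left(-175\right) \frac{33}{8} - 111 = - \frac{5775}{8} - 111 = - \frac{6663}{8}$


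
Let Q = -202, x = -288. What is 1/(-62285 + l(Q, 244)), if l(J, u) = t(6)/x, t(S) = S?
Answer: -48/2989681 ≈ -1.6055e-5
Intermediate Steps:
l(J, u) = -1/48 (l(J, u) = 6/(-288) = 6*(-1/288) = -1/48)
1/(-62285 + l(Q, 244)) = 1/(-62285 - 1/48) = 1/(-2989681/48) = -48/2989681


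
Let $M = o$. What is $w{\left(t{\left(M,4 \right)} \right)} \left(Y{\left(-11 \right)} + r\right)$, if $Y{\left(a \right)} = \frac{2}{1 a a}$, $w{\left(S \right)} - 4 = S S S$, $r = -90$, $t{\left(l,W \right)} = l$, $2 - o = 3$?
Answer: $- \frac{32664}{121} \approx -269.95$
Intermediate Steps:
$o = -1$ ($o = 2 - 3 = -1$)
$M = -1$
$w{\left(S \right)} = 4 + S^{3}$ ($w{\left(S \right)} = 4 + S S S = 4 + S^{2} S = 4 + S^{3}$)
$Y{\left(a \right)} = \frac{2}{a^{2}}$ ($Y{\left(a \right)} = \frac{2}{a a} = \frac{2}{a^{2}}$)
$w{\left(t{\left(M,4 \right)} \right)} \left(Y{\left(-11 \right)} + r\right) = \left(4 + \left(-1\right)^{3}\right) \left(\frac{2}{121} - 90\right) = \left(4 - 1\right) \left(2 \cdot \frac{1}{121} - 90\right) = 3 \left(\frac{2}{121} - 90\right) = 3 \left(- \frac{10888}{121}\right) = - \frac{32664}{121}$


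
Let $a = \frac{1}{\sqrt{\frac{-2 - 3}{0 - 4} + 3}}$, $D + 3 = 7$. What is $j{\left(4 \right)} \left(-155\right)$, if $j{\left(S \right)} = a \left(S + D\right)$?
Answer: $- \frac{2480 \sqrt{17}}{17} \approx -601.49$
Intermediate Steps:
$D = 4$ ($D = -3 + 7 = 4$)
$a = \frac{2 \sqrt{17}}{17}$ ($a = \frac{1}{\sqrt{- \frac{5}{-4} + 3}} = \frac{1}{\sqrt{\left(-5\right) \left(- \frac{1}{4}\right) + 3}} = \frac{1}{\sqrt{\frac{5}{4} + 3}} = \frac{1}{\sqrt{\frac{17}{4}}} = \frac{1}{\frac{1}{2} \sqrt{17}} = \frac{2 \sqrt{17}}{17} \approx 0.48507$)
$j{\left(S \right)} = \frac{2 \sqrt{17} \left(4 + S\right)}{17}$ ($j{\left(S \right)} = \frac{2 \sqrt{17}}{17} \left(S + 4\right) = \frac{2 \sqrt{17}}{17} \left(4 + S\right) = \frac{2 \sqrt{17} \left(4 + S\right)}{17}$)
$j{\left(4 \right)} \left(-155\right) = \frac{2 \sqrt{17} \left(4 + 4\right)}{17} \left(-155\right) = \frac{2}{17} \sqrt{17} \cdot 8 \left(-155\right) = \frac{16 \sqrt{17}}{17} \left(-155\right) = - \frac{2480 \sqrt{17}}{17}$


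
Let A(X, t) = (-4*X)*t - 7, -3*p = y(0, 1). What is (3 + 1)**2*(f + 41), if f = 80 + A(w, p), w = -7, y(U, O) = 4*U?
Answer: 1824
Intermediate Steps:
p = 0 (p = -4*0/3 = -1/3*0 = 0)
A(X, t) = -7 - 4*X*t (A(X, t) = -4*X*t - 7 = -7 - 4*X*t)
f = 73 (f = 80 + (-7 - 4*(-7)*0) = 80 + (-7 + 0) = 80 - 7 = 73)
(3 + 1)**2*(f + 41) = (3 + 1)**2*(73 + 41) = 4**2*114 = 16*114 = 1824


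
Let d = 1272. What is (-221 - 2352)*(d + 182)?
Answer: -3741142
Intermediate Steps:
(-221 - 2352)*(d + 182) = (-221 - 2352)*(1272 + 182) = -2573*1454 = -3741142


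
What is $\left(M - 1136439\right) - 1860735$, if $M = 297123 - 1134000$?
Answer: $-3834051$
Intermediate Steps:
$M = -836877$
$\left(M - 1136439\right) - 1860735 = \left(-836877 - 1136439\right) - 1860735 = -1973316 - 1860735 = -3834051$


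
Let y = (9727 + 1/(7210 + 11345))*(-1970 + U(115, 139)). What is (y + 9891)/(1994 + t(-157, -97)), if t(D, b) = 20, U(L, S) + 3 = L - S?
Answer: -360243991037/37369770 ≈ -9640.0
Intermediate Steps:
U(L, S) = -3 + L - S (U(L, S) = -3 + (L - S) = -3 + L - S)
y = -360427518542/18555 (y = (9727 + 1/(7210 + 11345))*(-1970 + (-3 + 115 - 1*139)) = (9727 + 1/18555)*(-1970 + (-3 + 115 - 139)) = (9727 + 1/18555)*(-1970 - 27) = (180484486/18555)*(-1997) = -360427518542/18555 ≈ -1.9425e+7)
(y + 9891)/(1994 + t(-157, -97)) = (-360427518542/18555 + 9891)/(1994 + 20) = -360243991037/18555/2014 = -360243991037/18555*1/2014 = -360243991037/37369770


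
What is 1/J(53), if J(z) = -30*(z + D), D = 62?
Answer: -1/3450 ≈ -0.00028986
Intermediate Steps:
J(z) = -1860 - 30*z (J(z) = -30*(z + 62) = -30*(62 + z) = -1860 - 30*z)
1/J(53) = 1/(-1860 - 30*53) = 1/(-1860 - 1590) = 1/(-3450) = -1/3450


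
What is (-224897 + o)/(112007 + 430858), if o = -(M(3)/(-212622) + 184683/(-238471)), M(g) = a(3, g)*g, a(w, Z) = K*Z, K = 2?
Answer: -380105963794987/917517506597871 ≈ -0.41428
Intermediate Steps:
a(w, Z) = 2*Z
M(g) = 2*g² (M(g) = (2*g)*g = 2*g²)
o = 6545326884/8450696827 (o = -((2*3²)/(-212622) + 184683/(-238471)) = -((2*9)*(-1/212622) + 184683*(-1/238471)) = -(18*(-1/212622) - 184683/238471) = -(-3/35437 - 184683/238471) = -1*(-6545326884/8450696827) = 6545326884/8450696827 ≈ 0.77453)
(-224897 + o)/(112007 + 430858) = (-224897 + 6545326884/8450696827)/(112007 + 430858) = -1900529818974935/8450696827/542865 = -1900529818974935/8450696827*1/542865 = -380105963794987/917517506597871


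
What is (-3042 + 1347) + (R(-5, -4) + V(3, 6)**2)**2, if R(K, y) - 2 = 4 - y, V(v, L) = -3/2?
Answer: -24719/16 ≈ -1544.9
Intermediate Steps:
V(v, L) = -3/2 (V(v, L) = -3*1/2 = -3/2)
R(K, y) = 6 - y (R(K, y) = 2 + (4 - y) = 6 - y)
(-3042 + 1347) + (R(-5, -4) + V(3, 6)**2)**2 = (-3042 + 1347) + ((6 - 1*(-4)) + (-3/2)**2)**2 = -1695 + ((6 + 4) + 9/4)**2 = -1695 + (10 + 9/4)**2 = -1695 + (49/4)**2 = -1695 + 2401/16 = -24719/16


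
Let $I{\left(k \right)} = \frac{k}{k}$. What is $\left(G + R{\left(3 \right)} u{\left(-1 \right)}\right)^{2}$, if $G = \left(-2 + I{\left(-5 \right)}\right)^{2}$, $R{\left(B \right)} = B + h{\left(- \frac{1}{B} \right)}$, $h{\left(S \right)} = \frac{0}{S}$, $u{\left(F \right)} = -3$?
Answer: $64$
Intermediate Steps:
$h{\left(S \right)} = 0$
$I{\left(k \right)} = 1$
$R{\left(B \right)} = B$ ($R{\left(B \right)} = B + 0 = B$)
$G = 1$ ($G = \left(-2 + 1\right)^{2} = \left(-1\right)^{2} = 1$)
$\left(G + R{\left(3 \right)} u{\left(-1 \right)}\right)^{2} = \left(1 + 3 \left(-3\right)\right)^{2} = \left(1 - 9\right)^{2} = \left(-8\right)^{2} = 64$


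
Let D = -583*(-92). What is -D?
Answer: -53636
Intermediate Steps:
D = 53636
-D = -1*53636 = -53636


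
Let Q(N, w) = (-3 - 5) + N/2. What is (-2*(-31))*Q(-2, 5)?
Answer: -558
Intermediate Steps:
Q(N, w) = -8 + N/2 (Q(N, w) = -8 + N*(½) = -8 + N/2)
(-2*(-31))*Q(-2, 5) = (-2*(-31))*(-8 + (½)*(-2)) = 62*(-8 - 1) = 62*(-9) = -558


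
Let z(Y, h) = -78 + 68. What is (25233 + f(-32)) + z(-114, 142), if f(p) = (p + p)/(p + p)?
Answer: 25224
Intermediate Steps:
f(p) = 1 (f(p) = (2*p)/((2*p)) = (2*p)*(1/(2*p)) = 1)
z(Y, h) = -10
(25233 + f(-32)) + z(-114, 142) = (25233 + 1) - 10 = 25234 - 10 = 25224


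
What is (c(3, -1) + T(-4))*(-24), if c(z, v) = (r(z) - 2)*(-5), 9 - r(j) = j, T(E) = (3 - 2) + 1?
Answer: 432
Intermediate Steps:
T(E) = 2 (T(E) = 1 + 1 = 2)
r(j) = 9 - j
c(z, v) = -35 + 5*z (c(z, v) = ((9 - z) - 2)*(-5) = (7 - z)*(-5) = -35 + 5*z)
(c(3, -1) + T(-4))*(-24) = ((-35 + 5*3) + 2)*(-24) = ((-35 + 15) + 2)*(-24) = (-20 + 2)*(-24) = -18*(-24) = 432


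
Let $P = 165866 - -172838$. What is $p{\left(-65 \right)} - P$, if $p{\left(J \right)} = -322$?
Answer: $-339026$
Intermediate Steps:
$P = 338704$ ($P = 165866 + 172838 = 338704$)
$p{\left(-65 \right)} - P = -322 - 338704 = -339026$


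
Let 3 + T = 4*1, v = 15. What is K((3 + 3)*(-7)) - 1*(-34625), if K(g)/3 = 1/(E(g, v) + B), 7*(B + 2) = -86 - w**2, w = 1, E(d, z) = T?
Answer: 3254729/94 ≈ 34625.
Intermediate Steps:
T = 1 (T = -3 + 4*1 = -3 + 4 = 1)
E(d, z) = 1
B = -101/7 (B = -2 + (-86 - 1*1**2)/7 = -2 + (-86 - 1*1)/7 = -2 + (-86 - 1)/7 = -2 + (1/7)*(-87) = -2 - 87/7 = -101/7 ≈ -14.429)
K(g) = -21/94 (K(g) = 3/(1 - 101/7) = 3/(-94/7) = 3*(-7/94) = -21/94)
K((3 + 3)*(-7)) - 1*(-34625) = -21/94 - 1*(-34625) = -21/94 + 34625 = 3254729/94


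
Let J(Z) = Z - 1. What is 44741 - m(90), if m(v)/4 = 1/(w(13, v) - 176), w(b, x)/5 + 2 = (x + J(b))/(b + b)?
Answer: 96774835/2163 ≈ 44741.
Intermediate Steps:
J(Z) = -1 + Z
w(b, x) = -10 + 5*(-1 + b + x)/(2*b) (w(b, x) = -10 + 5*((x + (-1 + b))/(b + b)) = -10 + 5*((-1 + b + x)/((2*b))) = -10 + 5*((-1 + b + x)*(1/(2*b))) = -10 + 5*((-1 + b + x)/(2*b)) = -10 + 5*(-1 + b + x)/(2*b))
m(v) = 4/(-2388/13 + 5*v/26) (m(v) = 4/((5/2)*(-1 + v - 3*13)/13 - 176) = 4/((5/2)*(1/13)*(-1 + v - 39) - 176) = 4/((5/2)*(1/13)*(-40 + v) - 176) = 4/((-100/13 + 5*v/26) - 176) = 4/(-2388/13 + 5*v/26))
44741 - m(90) = 44741 - 104/(-4776 + 5*90) = 44741 - 104/(-4776 + 450) = 44741 - 104/(-4326) = 44741 - 104*(-1)/4326 = 44741 - 1*(-52/2163) = 44741 + 52/2163 = 96774835/2163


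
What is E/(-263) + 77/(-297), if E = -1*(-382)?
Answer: -12155/7101 ≈ -1.7117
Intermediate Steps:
E = 382
E/(-263) + 77/(-297) = 382/(-263) + 77/(-297) = 382*(-1/263) + 77*(-1/297) = -382/263 - 7/27 = -12155/7101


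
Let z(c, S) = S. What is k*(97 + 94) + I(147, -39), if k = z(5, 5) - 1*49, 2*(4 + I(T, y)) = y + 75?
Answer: -8390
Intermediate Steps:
I(T, y) = 67/2 + y/2 (I(T, y) = -4 + (y + 75)/2 = -4 + (75 + y)/2 = -4 + (75/2 + y/2) = 67/2 + y/2)
k = -44 (k = 5 - 1*49 = 5 - 49 = -44)
k*(97 + 94) + I(147, -39) = -44*(97 + 94) + (67/2 + (1/2)*(-39)) = -44*191 + (67/2 - 39/2) = -8404 + 14 = -8390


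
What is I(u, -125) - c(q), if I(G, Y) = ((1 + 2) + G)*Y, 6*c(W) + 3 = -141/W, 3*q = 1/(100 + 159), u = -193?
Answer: 42010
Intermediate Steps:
q = 1/777 (q = 1/(3*(100 + 159)) = (⅓)/259 = (⅓)*(1/259) = 1/777 ≈ 0.0012870)
c(W) = -½ - 47/(2*W) (c(W) = -½ + (-141/W)/6 = -½ - 47/(2*W))
I(G, Y) = Y*(3 + G) (I(G, Y) = (3 + G)*Y = Y*(3 + G))
I(u, -125) - c(q) = -125*(3 - 193) - (-47 - 1*1/777)/(2*1/777) = -125*(-190) - 777*(-47 - 1/777)/2 = 23750 - 777*(-36520)/(2*777) = 23750 - 1*(-18260) = 23750 + 18260 = 42010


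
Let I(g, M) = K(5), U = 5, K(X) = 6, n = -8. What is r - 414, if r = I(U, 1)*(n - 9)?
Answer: -516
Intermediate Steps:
I(g, M) = 6
r = -102 (r = 6*(-8 - 9) = 6*(-17) = -102)
r - 414 = -102 - 414 = -516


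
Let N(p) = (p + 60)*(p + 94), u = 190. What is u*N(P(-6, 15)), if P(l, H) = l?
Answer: 902880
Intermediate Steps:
N(p) = (60 + p)*(94 + p)
u*N(P(-6, 15)) = 190*(5640 + (-6)² + 154*(-6)) = 190*(5640 + 36 - 924) = 190*4752 = 902880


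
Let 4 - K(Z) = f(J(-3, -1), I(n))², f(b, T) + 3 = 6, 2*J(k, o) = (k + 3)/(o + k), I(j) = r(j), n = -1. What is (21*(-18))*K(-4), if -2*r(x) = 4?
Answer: 1890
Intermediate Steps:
r(x) = -2 (r(x) = -½*4 = -2)
I(j) = -2
J(k, o) = (3 + k)/(2*(k + o)) (J(k, o) = ((k + 3)/(o + k))/2 = ((3 + k)/(k + o))/2 = (3 + k)/(2*(k + o)))
f(b, T) = 3 (f(b, T) = -3 + 6 = 3)
K(Z) = -5 (K(Z) = 4 - 1*3² = 4 - 1*9 = 4 - 9 = -5)
(21*(-18))*K(-4) = (21*(-18))*(-5) = -378*(-5) = 1890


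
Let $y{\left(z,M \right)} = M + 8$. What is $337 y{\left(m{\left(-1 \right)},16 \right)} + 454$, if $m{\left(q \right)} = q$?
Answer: $8542$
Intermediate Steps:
$y{\left(z,M \right)} = 8 + M$
$337 y{\left(m{\left(-1 \right)},16 \right)} + 454 = 337 \left(8 + 16\right) + 454 = 337 \cdot 24 + 454 = 8088 + 454 = 8542$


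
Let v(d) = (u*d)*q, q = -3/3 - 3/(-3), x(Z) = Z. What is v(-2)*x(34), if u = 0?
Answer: 0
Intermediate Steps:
q = 0 (q = -3*⅓ - 3*(-⅓) = -1 + 1 = 0)
v(d) = 0 (v(d) = (0*d)*0 = 0*0 = 0)
v(-2)*x(34) = 0*34 = 0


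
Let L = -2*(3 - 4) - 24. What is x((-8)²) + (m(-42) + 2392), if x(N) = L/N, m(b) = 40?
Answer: 77813/32 ≈ 2431.7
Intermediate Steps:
L = -22 (L = -2*(-1) - 24 = 2 - 24 = -22)
x(N) = -22/N
x((-8)²) + (m(-42) + 2392) = -22/((-8)²) + (40 + 2392) = -22/64 + 2432 = -22*1/64 + 2432 = -11/32 + 2432 = 77813/32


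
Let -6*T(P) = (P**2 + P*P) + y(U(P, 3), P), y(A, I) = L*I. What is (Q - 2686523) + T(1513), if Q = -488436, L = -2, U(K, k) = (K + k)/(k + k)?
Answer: -3937511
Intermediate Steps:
U(K, k) = (K + k)/(2*k) (U(K, k) = (K + k)/((2*k)) = (K + k)*(1/(2*k)) = (K + k)/(2*k))
y(A, I) = -2*I
T(P) = -P**2/3 + P/3 (T(P) = -((P**2 + P*P) - 2*P)/6 = -((P**2 + P**2) - 2*P)/6 = -(2*P**2 - 2*P)/6 = -(-2*P + 2*P**2)/6 = -P**2/3 + P/3)
(Q - 2686523) + T(1513) = (-488436 - 2686523) + (1/3)*1513*(1 - 1*1513) = -3174959 + (1/3)*1513*(1 - 1513) = -3174959 + (1/3)*1513*(-1512) = -3174959 - 762552 = -3937511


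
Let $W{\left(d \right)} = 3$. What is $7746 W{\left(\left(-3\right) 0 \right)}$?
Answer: $23238$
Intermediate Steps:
$7746 W{\left(\left(-3\right) 0 \right)} = 7746 \cdot 3 = 23238$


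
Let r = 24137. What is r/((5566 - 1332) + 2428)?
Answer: 24137/6662 ≈ 3.6231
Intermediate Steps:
r/((5566 - 1332) + 2428) = 24137/((5566 - 1332) + 2428) = 24137/(4234 + 2428) = 24137/6662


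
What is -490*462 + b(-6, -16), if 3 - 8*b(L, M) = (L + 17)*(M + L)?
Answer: -1810795/8 ≈ -2.2635e+5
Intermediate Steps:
b(L, M) = 3/8 - (17 + L)*(L + M)/8 (b(L, M) = 3/8 - (L + 17)*(M + L)/8 = 3/8 - (17 + L)*(L + M)/8)
-490*462 + b(-6, -16) = -490*462 + (3/8 - 17/8*(-6) - 17/8*(-16) - 1/8*(-6)**2 - 1/8*(-6)*(-16)) = -226380 + (3/8 + 51/4 + 34 - 1/8*36 - 12) = -226380 + (3/8 + 51/4 + 34 - 9/2 - 12) = -226380 + 245/8 = -1810795/8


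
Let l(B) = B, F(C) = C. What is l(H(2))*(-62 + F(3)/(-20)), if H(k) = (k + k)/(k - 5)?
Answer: 1243/15 ≈ 82.867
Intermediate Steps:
H(k) = 2*k/(-5 + k) (H(k) = (2*k)/(-5 + k) = 2*k/(-5 + k))
l(H(2))*(-62 + F(3)/(-20)) = (2*2/(-5 + 2))*(-62 + 3/(-20)) = (2*2/(-3))*(-62 + 3*(-1/20)) = (2*2*(-⅓))*(-62 - 3/20) = -4/3*(-1243/20) = 1243/15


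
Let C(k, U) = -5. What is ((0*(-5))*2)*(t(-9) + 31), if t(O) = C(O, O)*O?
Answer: 0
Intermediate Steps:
t(O) = -5*O
((0*(-5))*2)*(t(-9) + 31) = ((0*(-5))*2)*(-5*(-9) + 31) = (0*2)*(45 + 31) = 0*76 = 0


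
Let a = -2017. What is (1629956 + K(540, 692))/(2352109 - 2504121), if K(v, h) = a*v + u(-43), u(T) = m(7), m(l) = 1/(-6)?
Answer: -3244655/912072 ≈ -3.5575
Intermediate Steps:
m(l) = -⅙
u(T) = -⅙
K(v, h) = -⅙ - 2017*v (K(v, h) = -2017*v - ⅙ = -⅙ - 2017*v)
(1629956 + K(540, 692))/(2352109 - 2504121) = (1629956 + (-⅙ - 2017*540))/(2352109 - 2504121) = (1629956 + (-⅙ - 1089180))/(-152012) = (1629956 - 6535081/6)*(-1/152012) = (3244655/6)*(-1/152012) = -3244655/912072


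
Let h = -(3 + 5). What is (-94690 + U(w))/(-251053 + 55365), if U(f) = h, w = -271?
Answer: 47349/97844 ≈ 0.48392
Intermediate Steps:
h = -8 (h = -1*8 = -8)
U(f) = -8
(-94690 + U(w))/(-251053 + 55365) = (-94690 - 8)/(-251053 + 55365) = -94698/(-195688) = -94698*(-1/195688) = 47349/97844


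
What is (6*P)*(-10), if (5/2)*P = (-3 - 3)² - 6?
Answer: -720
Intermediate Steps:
P = 12 (P = 2*((-3 - 3)² - 6)/5 = 2*((-6)² - 6)/5 = 2*(36 - 6)/5 = (⅖)*30 = 12)
(6*P)*(-10) = (6*12)*(-10) = 72*(-10) = -720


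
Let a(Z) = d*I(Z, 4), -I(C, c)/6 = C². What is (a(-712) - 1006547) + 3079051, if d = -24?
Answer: 75072440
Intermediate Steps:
I(C, c) = -6*C²
a(Z) = 144*Z² (a(Z) = -(-144)*Z² = 144*Z²)
(a(-712) - 1006547) + 3079051 = (144*(-712)² - 1006547) + 3079051 = (144*506944 - 1006547) + 3079051 = (72999936 - 1006547) + 3079051 = 71993389 + 3079051 = 75072440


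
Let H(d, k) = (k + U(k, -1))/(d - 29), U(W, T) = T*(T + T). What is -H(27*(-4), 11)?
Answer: 13/137 ≈ 0.094890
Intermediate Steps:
U(W, T) = 2*T**2 (U(W, T) = T*(2*T) = 2*T**2)
H(d, k) = (2 + k)/(-29 + d) (H(d, k) = (k + 2*(-1)**2)/(d - 29) = (k + 2*1)/(-29 + d) = (k + 2)/(-29 + d) = (2 + k)/(-29 + d))
-H(27*(-4), 11) = -(2 + 11)/(-29 + 27*(-4)) = -13/(-29 - 108) = -13/(-137) = -(-1)*13/137 = -1*(-13/137) = 13/137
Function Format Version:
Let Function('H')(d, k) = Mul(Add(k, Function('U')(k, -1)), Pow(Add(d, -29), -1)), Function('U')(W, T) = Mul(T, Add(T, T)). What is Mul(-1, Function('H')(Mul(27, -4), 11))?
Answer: Rational(13, 137) ≈ 0.094890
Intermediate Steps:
Function('U')(W, T) = Mul(2, Pow(T, 2)) (Function('U')(W, T) = Mul(T, Mul(2, T)) = Mul(2, Pow(T, 2)))
Function('H')(d, k) = Mul(Pow(Add(-29, d), -1), Add(2, k)) (Function('H')(d, k) = Mul(Add(k, Mul(2, Pow(-1, 2))), Pow(Add(d, -29), -1)) = Mul(Add(k, Mul(2, 1)), Pow(Add(-29, d), -1)) = Mul(Add(k, 2), Pow(Add(-29, d), -1)) = Mul(Add(2, k), Pow(Add(-29, d), -1)) = Mul(Pow(Add(-29, d), -1), Add(2, k)))
Mul(-1, Function('H')(Mul(27, -4), 11)) = Mul(-1, Mul(Pow(Add(-29, Mul(27, -4)), -1), Add(2, 11))) = Mul(-1, Mul(Pow(Add(-29, -108), -1), 13)) = Mul(-1, Mul(Pow(-137, -1), 13)) = Mul(-1, Mul(Rational(-1, 137), 13)) = Mul(-1, Rational(-13, 137)) = Rational(13, 137)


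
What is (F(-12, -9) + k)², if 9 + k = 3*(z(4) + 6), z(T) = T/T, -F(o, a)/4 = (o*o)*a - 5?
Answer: 27206656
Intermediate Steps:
F(o, a) = 20 - 4*a*o² (F(o, a) = -4*((o*o)*a - 5) = -4*(o²*a - 5) = -4*(a*o² - 5) = -4*(-5 + a*o²) = 20 - 4*a*o²)
z(T) = 1
k = 12 (k = -9 + 3*(1 + 6) = -9 + 3*7 = -9 + 21 = 12)
(F(-12, -9) + k)² = ((20 - 4*(-9)*(-12)²) + 12)² = ((20 - 4*(-9)*144) + 12)² = ((20 + 5184) + 12)² = (5204 + 12)² = 5216² = 27206656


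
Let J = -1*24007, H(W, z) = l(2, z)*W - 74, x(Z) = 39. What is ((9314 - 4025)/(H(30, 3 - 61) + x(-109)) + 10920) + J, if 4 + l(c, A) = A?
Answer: -24805154/1895 ≈ -13090.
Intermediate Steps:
l(c, A) = -4 + A
H(W, z) = -74 + W*(-4 + z) (H(W, z) = (-4 + z)*W - 74 = W*(-4 + z) - 74 = -74 + W*(-4 + z))
J = -24007
((9314 - 4025)/(H(30, 3 - 61) + x(-109)) + 10920) + J = ((9314 - 4025)/((-74 + 30*(-4 + (3 - 61))) + 39) + 10920) - 24007 = (5289/((-74 + 30*(-4 - 58)) + 39) + 10920) - 24007 = (5289/((-74 + 30*(-62)) + 39) + 10920) - 24007 = (5289/((-74 - 1860) + 39) + 10920) - 24007 = (5289/(-1934 + 39) + 10920) - 24007 = (5289/(-1895) + 10920) - 24007 = (5289*(-1/1895) + 10920) - 24007 = (-5289/1895 + 10920) - 24007 = 20688111/1895 - 24007 = -24805154/1895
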